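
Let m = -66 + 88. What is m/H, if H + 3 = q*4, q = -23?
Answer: -22/95 ≈ -0.23158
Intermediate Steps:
m = 22
H = -95 (H = -3 - 23*4 = -3 - 92 = -95)
m/H = 22/(-95) = 22*(-1/95) = -22/95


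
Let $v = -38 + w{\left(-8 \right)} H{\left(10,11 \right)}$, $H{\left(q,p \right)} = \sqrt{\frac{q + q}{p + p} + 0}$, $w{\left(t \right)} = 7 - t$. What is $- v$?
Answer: $38 - \frac{15 \sqrt{110}}{11} \approx 23.698$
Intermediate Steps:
$H{\left(q,p \right)} = \sqrt{\frac{q}{p}}$ ($H{\left(q,p \right)} = \sqrt{\frac{2 q}{2 p} + 0} = \sqrt{2 q \frac{1}{2 p} + 0} = \sqrt{\frac{q}{p} + 0} = \sqrt{\frac{q}{p}}$)
$v = -38 + \frac{15 \sqrt{110}}{11}$ ($v = -38 + \left(7 - -8\right) \sqrt{\frac{10}{11}} = -38 + \left(7 + 8\right) \sqrt{10 \cdot \frac{1}{11}} = -38 + 15 \sqrt{\frac{10}{11}} = -38 + 15 \frac{\sqrt{110}}{11} = -38 + \frac{15 \sqrt{110}}{11} \approx -23.698$)
$- v = - (-38 + \frac{15 \sqrt{110}}{11}) = 38 - \frac{15 \sqrt{110}}{11}$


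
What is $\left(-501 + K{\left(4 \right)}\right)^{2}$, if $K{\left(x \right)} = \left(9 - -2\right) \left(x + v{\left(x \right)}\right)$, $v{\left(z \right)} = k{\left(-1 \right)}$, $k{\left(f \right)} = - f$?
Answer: $198916$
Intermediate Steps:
$v{\left(z \right)} = 1$ ($v{\left(z \right)} = \left(-1\right) \left(-1\right) = 1$)
$K{\left(x \right)} = 11 + 11 x$ ($K{\left(x \right)} = \left(9 - -2\right) \left(x + 1\right) = \left(9 + 2\right) \left(1 + x\right) = 11 \left(1 + x\right) = 11 + 11 x$)
$\left(-501 + K{\left(4 \right)}\right)^{2} = \left(-501 + \left(11 + 11 \cdot 4\right)\right)^{2} = \left(-501 + \left(11 + 44\right)\right)^{2} = \left(-501 + 55\right)^{2} = \left(-446\right)^{2} = 198916$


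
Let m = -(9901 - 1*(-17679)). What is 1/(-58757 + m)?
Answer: -1/86337 ≈ -1.1583e-5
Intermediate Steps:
m = -27580 (m = -(9901 + 17679) = -1*27580 = -27580)
1/(-58757 + m) = 1/(-58757 - 27580) = 1/(-86337) = -1/86337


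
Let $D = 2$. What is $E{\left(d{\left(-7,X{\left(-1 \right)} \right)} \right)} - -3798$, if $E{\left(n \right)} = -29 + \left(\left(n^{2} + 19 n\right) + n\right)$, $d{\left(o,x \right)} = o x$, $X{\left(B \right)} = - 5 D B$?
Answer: $7269$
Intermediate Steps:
$X{\left(B \right)} = - 10 B$ ($X{\left(B \right)} = \left(-5\right) 2 B = - 10 B$)
$E{\left(n \right)} = -29 + n^{2} + 20 n$ ($E{\left(n \right)} = -29 + \left(n^{2} + 20 n\right) = -29 + n^{2} + 20 n$)
$E{\left(d{\left(-7,X{\left(-1 \right)} \right)} \right)} - -3798 = \left(-29 + \left(- 7 \left(\left(-10\right) \left(-1\right)\right)\right)^{2} + 20 \left(- 7 \left(\left(-10\right) \left(-1\right)\right)\right)\right) - -3798 = \left(-29 + \left(\left(-7\right) 10\right)^{2} + 20 \left(\left(-7\right) 10\right)\right) + 3798 = \left(-29 + \left(-70\right)^{2} + 20 \left(-70\right)\right) + 3798 = \left(-29 + 4900 - 1400\right) + 3798 = 3471 + 3798 = 7269$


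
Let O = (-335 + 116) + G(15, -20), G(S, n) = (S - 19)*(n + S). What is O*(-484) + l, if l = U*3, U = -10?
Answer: 96286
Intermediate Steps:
G(S, n) = (-19 + S)*(S + n)
O = -199 (O = (-335 + 116) + (15² - 19*15 - 19*(-20) + 15*(-20)) = -219 + (225 - 285 + 380 - 300) = -219 + 20 = -199)
l = -30 (l = -10*3 = -30)
O*(-484) + l = -199*(-484) - 30 = 96316 - 30 = 96286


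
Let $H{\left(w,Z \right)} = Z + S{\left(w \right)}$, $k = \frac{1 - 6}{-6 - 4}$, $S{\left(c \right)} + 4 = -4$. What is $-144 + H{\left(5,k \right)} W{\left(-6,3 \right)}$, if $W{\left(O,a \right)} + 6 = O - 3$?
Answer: $- \frac{63}{2} \approx -31.5$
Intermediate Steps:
$S{\left(c \right)} = -8$ ($S{\left(c \right)} = -4 - 4 = -8$)
$W{\left(O,a \right)} = -9 + O$ ($W{\left(O,a \right)} = -6 + \left(O - 3\right) = -6 + \left(-3 + O\right) = -9 + O$)
$k = \frac{1}{2}$ ($k = - \frac{5}{-10} = \left(-5\right) \left(- \frac{1}{10}\right) = \frac{1}{2} \approx 0.5$)
$H{\left(w,Z \right)} = -8 + Z$ ($H{\left(w,Z \right)} = Z - 8 = -8 + Z$)
$-144 + H{\left(5,k \right)} W{\left(-6,3 \right)} = -144 + \left(-8 + \frac{1}{2}\right) \left(-9 - 6\right) = -144 - - \frac{225}{2} = -144 + \frac{225}{2} = - \frac{63}{2}$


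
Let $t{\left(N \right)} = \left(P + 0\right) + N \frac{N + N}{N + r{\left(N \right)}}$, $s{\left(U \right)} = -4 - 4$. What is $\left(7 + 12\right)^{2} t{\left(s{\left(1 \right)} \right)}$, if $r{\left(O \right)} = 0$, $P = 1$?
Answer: $-5415$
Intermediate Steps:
$s{\left(U \right)} = -8$
$t{\left(N \right)} = 1 + 2 N$ ($t{\left(N \right)} = \left(1 + 0\right) + N \frac{N + N}{N + 0} = 1 + N \frac{2 N}{N} = 1 + N 2 = 1 + 2 N$)
$\left(7 + 12\right)^{2} t{\left(s{\left(1 \right)} \right)} = \left(7 + 12\right)^{2} \left(1 + 2 \left(-8\right)\right) = 19^{2} \left(1 - 16\right) = 361 \left(-15\right) = -5415$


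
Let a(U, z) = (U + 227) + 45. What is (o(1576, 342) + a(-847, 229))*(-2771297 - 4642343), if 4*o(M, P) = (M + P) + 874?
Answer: -911877720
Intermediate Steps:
a(U, z) = 272 + U (a(U, z) = (227 + U) + 45 = 272 + U)
o(M, P) = 437/2 + M/4 + P/4 (o(M, P) = ((M + P) + 874)/4 = (874 + M + P)/4 = 437/2 + M/4 + P/4)
(o(1576, 342) + a(-847, 229))*(-2771297 - 4642343) = ((437/2 + (¼)*1576 + (¼)*342) + (272 - 847))*(-2771297 - 4642343) = ((437/2 + 394 + 171/2) - 575)*(-7413640) = (698 - 575)*(-7413640) = 123*(-7413640) = -911877720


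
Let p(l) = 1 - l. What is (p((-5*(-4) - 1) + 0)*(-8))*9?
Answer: 1296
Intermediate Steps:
(p((-5*(-4) - 1) + 0)*(-8))*9 = ((1 - ((-5*(-4) - 1) + 0))*(-8))*9 = ((1 - ((20 - 1) + 0))*(-8))*9 = ((1 - (19 + 0))*(-8))*9 = ((1 - 1*19)*(-8))*9 = ((1 - 19)*(-8))*9 = -18*(-8)*9 = 144*9 = 1296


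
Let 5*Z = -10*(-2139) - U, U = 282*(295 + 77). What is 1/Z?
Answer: -5/83514 ≈ -5.9870e-5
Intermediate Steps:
U = 104904 (U = 282*372 = 104904)
Z = -83514/5 (Z = (-10*(-2139) - 1*104904)/5 = (21390 - 104904)/5 = (1/5)*(-83514) = -83514/5 ≈ -16703.)
1/Z = 1/(-83514/5) = -5/83514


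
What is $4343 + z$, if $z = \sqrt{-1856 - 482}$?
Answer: $4343 + i \sqrt{2338} \approx 4343.0 + 48.353 i$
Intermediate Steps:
$z = i \sqrt{2338}$ ($z = \sqrt{-2338} = i \sqrt{2338} \approx 48.353 i$)
$4343 + z = 4343 + i \sqrt{2338}$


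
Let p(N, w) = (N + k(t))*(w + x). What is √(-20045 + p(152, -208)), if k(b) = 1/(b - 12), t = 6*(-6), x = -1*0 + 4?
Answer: I*√204195/2 ≈ 225.94*I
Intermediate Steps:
x = 4 (x = 0 + 4 = 4)
t = -36
k(b) = 1/(-12 + b)
p(N, w) = (4 + w)*(-1/48 + N) (p(N, w) = (N + 1/(-12 - 36))*(w + 4) = (N + 1/(-48))*(4 + w) = (N - 1/48)*(4 + w) = (-1/48 + N)*(4 + w) = (4 + w)*(-1/48 + N))
√(-20045 + p(152, -208)) = √(-20045 + (-1/12 + 4*152 - 1/48*(-208) + 152*(-208))) = √(-20045 + (-1/12 + 608 + 13/3 - 31616)) = √(-20045 - 124015/4) = √(-204195/4) = I*√204195/2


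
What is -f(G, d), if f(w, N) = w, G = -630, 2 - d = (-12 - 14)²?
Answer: 630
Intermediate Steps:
d = -674 (d = 2 - (-12 - 14)² = 2 - 1*(-26)² = 2 - 1*676 = 2 - 676 = -674)
-f(G, d) = -1*(-630) = 630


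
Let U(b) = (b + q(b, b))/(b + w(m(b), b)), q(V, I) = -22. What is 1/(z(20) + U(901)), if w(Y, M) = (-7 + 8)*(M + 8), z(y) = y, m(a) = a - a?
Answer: 1810/37079 ≈ 0.048815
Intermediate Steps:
m(a) = 0
w(Y, M) = 8 + M (w(Y, M) = 1*(8 + M) = 8 + M)
U(b) = (-22 + b)/(8 + 2*b) (U(b) = (b - 22)/(b + (8 + b)) = (-22 + b)/(8 + 2*b))
1/(z(20) + U(901)) = 1/(20 + (-22 + 901)/(2*(4 + 901))) = 1/(20 + (1/2)*879/905) = 1/(20 + (1/2)*(1/905)*879) = 1/(20 + 879/1810) = 1/(37079/1810) = 1810/37079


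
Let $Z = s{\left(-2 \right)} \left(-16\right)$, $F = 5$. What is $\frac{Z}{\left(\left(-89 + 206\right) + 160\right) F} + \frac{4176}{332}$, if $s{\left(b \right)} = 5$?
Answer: $\frac{287860}{22991} \approx 12.521$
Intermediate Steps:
$Z = -80$ ($Z = 5 \left(-16\right) = -80$)
$\frac{Z}{\left(\left(-89 + 206\right) + 160\right) F} + \frac{4176}{332} = - \frac{80}{\left(\left(-89 + 206\right) + 160\right) 5} + \frac{4176}{332} = - \frac{80}{\left(117 + 160\right) 5} + 4176 \cdot \frac{1}{332} = - \frac{80}{277 \cdot 5} + \frac{1044}{83} = - \frac{80}{1385} + \frac{1044}{83} = \left(-80\right) \frac{1}{1385} + \frac{1044}{83} = - \frac{16}{277} + \frac{1044}{83} = \frac{287860}{22991}$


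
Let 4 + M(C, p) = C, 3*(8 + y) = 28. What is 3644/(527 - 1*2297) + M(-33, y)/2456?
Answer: -4507577/2173560 ≈ -2.0738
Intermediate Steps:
y = 4/3 (y = -8 + (⅓)*28 = -8 + 28/3 = 4/3 ≈ 1.3333)
M(C, p) = -4 + C
3644/(527 - 1*2297) + M(-33, y)/2456 = 3644/(527 - 1*2297) + (-4 - 33)/2456 = 3644/(527 - 2297) - 37*1/2456 = 3644/(-1770) - 37/2456 = 3644*(-1/1770) - 37/2456 = -1822/885 - 37/2456 = -4507577/2173560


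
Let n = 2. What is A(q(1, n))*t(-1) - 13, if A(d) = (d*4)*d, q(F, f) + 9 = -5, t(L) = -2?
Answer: -1581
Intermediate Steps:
q(F, f) = -14 (q(F, f) = -9 - 5 = -14)
A(d) = 4*d² (A(d) = (4*d)*d = 4*d²)
A(q(1, n))*t(-1) - 13 = (4*(-14)²)*(-2) - 13 = (4*196)*(-2) - 13 = 784*(-2) - 13 = -1568 - 13 = -1581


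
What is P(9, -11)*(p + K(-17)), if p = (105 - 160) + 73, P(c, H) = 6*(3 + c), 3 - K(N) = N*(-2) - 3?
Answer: -720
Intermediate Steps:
K(N) = 6 + 2*N (K(N) = 3 - (N*(-2) - 3) = 3 - (-2*N - 3) = 3 - (-3 - 2*N) = 3 + (3 + 2*N) = 6 + 2*N)
P(c, H) = 18 + 6*c
p = 18 (p = -55 + 73 = 18)
P(9, -11)*(p + K(-17)) = (18 + 6*9)*(18 + (6 + 2*(-17))) = (18 + 54)*(18 + (6 - 34)) = 72*(18 - 28) = 72*(-10) = -720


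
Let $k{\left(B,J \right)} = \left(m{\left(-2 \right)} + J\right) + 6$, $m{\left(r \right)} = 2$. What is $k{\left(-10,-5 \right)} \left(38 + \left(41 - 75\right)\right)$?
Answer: $12$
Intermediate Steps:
$k{\left(B,J \right)} = 8 + J$ ($k{\left(B,J \right)} = \left(2 + J\right) + 6 = 8 + J$)
$k{\left(-10,-5 \right)} \left(38 + \left(41 - 75\right)\right) = \left(8 - 5\right) \left(38 + \left(41 - 75\right)\right) = 3 \left(38 - 34\right) = 3 \cdot 4 = 12$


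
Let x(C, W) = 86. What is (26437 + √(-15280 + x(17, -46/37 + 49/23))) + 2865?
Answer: 29302 + I*√15194 ≈ 29302.0 + 123.26*I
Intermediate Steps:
(26437 + √(-15280 + x(17, -46/37 + 49/23))) + 2865 = (26437 + √(-15280 + 86)) + 2865 = (26437 + √(-15194)) + 2865 = (26437 + I*√15194) + 2865 = 29302 + I*√15194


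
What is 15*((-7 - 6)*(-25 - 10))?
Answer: 6825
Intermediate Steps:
15*((-7 - 6)*(-25 - 10)) = 15*(-13*(-35)) = 15*455 = 6825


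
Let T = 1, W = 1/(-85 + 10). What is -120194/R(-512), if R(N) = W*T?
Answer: 9014550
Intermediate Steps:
W = -1/75 (W = 1/(-75) = -1/75 ≈ -0.013333)
R(N) = -1/75 (R(N) = -1/75*1 = -1/75)
-120194/R(-512) = -120194/(-1/75) = -120194*(-75) = 9014550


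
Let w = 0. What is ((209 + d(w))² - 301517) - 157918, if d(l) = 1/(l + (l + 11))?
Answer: -50301635/121 ≈ -4.1572e+5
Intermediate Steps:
d(l) = 1/(11 + 2*l) (d(l) = 1/(l + (11 + l)) = 1/(11 + 2*l))
((209 + d(w))² - 301517) - 157918 = ((209 + 1/(11 + 2*0))² - 301517) - 157918 = ((209 + 1/(11 + 0))² - 301517) - 157918 = ((209 + 1/11)² - 301517) - 157918 = ((2300/11)² - 301517) - 157918 = (5290000/121 - 301517) - 157918 = -31193557/121 - 157918 = -50301635/121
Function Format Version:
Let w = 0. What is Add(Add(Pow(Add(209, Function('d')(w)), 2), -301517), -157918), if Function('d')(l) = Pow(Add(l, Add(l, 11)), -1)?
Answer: Rational(-50301635, 121) ≈ -4.1572e+5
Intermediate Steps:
Function('d')(l) = Pow(Add(11, Mul(2, l)), -1) (Function('d')(l) = Pow(Add(l, Add(11, l)), -1) = Pow(Add(11, Mul(2, l)), -1))
Add(Add(Pow(Add(209, Function('d')(w)), 2), -301517), -157918) = Add(Add(Pow(Add(209, Pow(Add(11, Mul(2, 0)), -1)), 2), -301517), -157918) = Add(Add(Pow(Add(209, Pow(Add(11, 0), -1)), 2), -301517), -157918) = Add(Add(Pow(Add(209, Pow(11, -1)), 2), -301517), -157918) = Add(Add(Pow(Add(209, Rational(1, 11)), 2), -301517), -157918) = Add(Add(Pow(Rational(2300, 11), 2), -301517), -157918) = Add(Add(Rational(5290000, 121), -301517), -157918) = Add(Rational(-31193557, 121), -157918) = Rational(-50301635, 121)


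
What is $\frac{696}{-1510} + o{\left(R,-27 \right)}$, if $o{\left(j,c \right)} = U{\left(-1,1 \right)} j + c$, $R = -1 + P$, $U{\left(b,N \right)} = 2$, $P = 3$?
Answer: $- \frac{17713}{755} \approx -23.461$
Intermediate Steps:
$R = 2$ ($R = -1 + 3 = 2$)
$o{\left(j,c \right)} = c + 2 j$ ($o{\left(j,c \right)} = 2 j + c = c + 2 j$)
$\frac{696}{-1510} + o{\left(R,-27 \right)} = \frac{696}{-1510} + \left(-27 + 2 \cdot 2\right) = 696 \left(- \frac{1}{1510}\right) + \left(-27 + 4\right) = - \frac{348}{755} - 23 = - \frac{17713}{755}$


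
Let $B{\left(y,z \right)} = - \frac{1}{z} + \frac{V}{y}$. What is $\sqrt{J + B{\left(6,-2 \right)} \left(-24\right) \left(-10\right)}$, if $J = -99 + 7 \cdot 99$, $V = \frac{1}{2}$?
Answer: $\sqrt{734} \approx 27.092$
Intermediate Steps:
$V = \frac{1}{2} \approx 0.5$
$B{\left(y,z \right)} = \frac{1}{2 y} - \frac{1}{z}$ ($B{\left(y,z \right)} = - \frac{1}{z} + \frac{1}{2 y} = \frac{1}{2 y} - \frac{1}{z}$)
$J = 594$ ($J = -99 + 693 = 594$)
$\sqrt{J + B{\left(6,-2 \right)} \left(-24\right) \left(-10\right)} = \sqrt{594 + \frac{\frac{1}{2} \left(-2\right) - 6}{6 \left(-2\right)} \left(-24\right) \left(-10\right)} = \sqrt{594 + \frac{1}{6} \left(- \frac{1}{2}\right) \left(-1 - 6\right) \left(-24\right) \left(-10\right)} = \sqrt{594 + \frac{1}{6} \left(- \frac{1}{2}\right) \left(-7\right) \left(-24\right) \left(-10\right)} = \sqrt{594 + \frac{7}{12} \left(-24\right) \left(-10\right)} = \sqrt{594 - -140} = \sqrt{594 + 140} = \sqrt{734}$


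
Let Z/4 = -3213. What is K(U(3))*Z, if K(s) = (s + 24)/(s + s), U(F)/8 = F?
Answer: -12852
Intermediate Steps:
Z = -12852 (Z = 4*(-3213) = -12852)
U(F) = 8*F
K(s) = (24 + s)/(2*s) (K(s) = (24 + s)/((2*s)) = (24 + s)*(1/(2*s)) = (24 + s)/(2*s))
K(U(3))*Z = ((24 + 8*3)/(2*((8*3))))*(-12852) = ((1/2)*(24 + 24)/24)*(-12852) = ((1/2)*(1/24)*48)*(-12852) = 1*(-12852) = -12852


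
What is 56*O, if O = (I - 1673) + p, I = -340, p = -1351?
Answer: -188384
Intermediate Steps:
O = -3364 (O = (-340 - 1673) - 1351 = -2013 - 1351 = -3364)
56*O = 56*(-3364) = -188384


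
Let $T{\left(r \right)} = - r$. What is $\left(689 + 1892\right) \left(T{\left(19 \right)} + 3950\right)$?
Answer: $10145911$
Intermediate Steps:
$\left(689 + 1892\right) \left(T{\left(19 \right)} + 3950\right) = \left(689 + 1892\right) \left(\left(-1\right) 19 + 3950\right) = 2581 \left(-19 + 3950\right) = 2581 \cdot 3931 = 10145911$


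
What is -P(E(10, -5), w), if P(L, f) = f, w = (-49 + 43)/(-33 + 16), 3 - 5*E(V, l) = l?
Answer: -6/17 ≈ -0.35294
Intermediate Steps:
E(V, l) = 3/5 - l/5
w = 6/17 (w = -6/(-17) = -6*(-1/17) = 6/17 ≈ 0.35294)
-P(E(10, -5), w) = -1*6/17 = -6/17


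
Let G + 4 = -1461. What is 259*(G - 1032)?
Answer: -646723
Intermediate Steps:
G = -1465 (G = -4 - 1461 = -1465)
259*(G - 1032) = 259*(-1465 - 1032) = 259*(-2497) = -646723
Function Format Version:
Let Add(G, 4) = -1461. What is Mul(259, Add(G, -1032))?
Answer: -646723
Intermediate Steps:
G = -1465 (G = Add(-4, -1461) = -1465)
Mul(259, Add(G, -1032)) = Mul(259, Add(-1465, -1032)) = Mul(259, -2497) = -646723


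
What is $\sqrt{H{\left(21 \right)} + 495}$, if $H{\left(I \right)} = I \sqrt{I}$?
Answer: $\sqrt{495 + 21 \sqrt{21}} \approx 24.315$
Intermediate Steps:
$H{\left(I \right)} = I^{\frac{3}{2}}$
$\sqrt{H{\left(21 \right)} + 495} = \sqrt{21^{\frac{3}{2}} + 495} = \sqrt{21 \sqrt{21} + 495} = \sqrt{495 + 21 \sqrt{21}}$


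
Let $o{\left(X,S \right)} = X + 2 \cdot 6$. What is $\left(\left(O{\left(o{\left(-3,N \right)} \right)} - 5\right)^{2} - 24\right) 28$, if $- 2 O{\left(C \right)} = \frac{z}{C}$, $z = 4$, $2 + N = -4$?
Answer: $\frac{7420}{81} \approx 91.605$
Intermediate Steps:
$N = -6$ ($N = -2 - 4 = -6$)
$o{\left(X,S \right)} = 12 + X$ ($o{\left(X,S \right)} = X + 12 = 12 + X$)
$O{\left(C \right)} = - \frac{2}{C}$ ($O{\left(C \right)} = - \frac{4 \frac{1}{C}}{2} = - \frac{2}{C}$)
$\left(\left(O{\left(o{\left(-3,N \right)} \right)} - 5\right)^{2} - 24\right) 28 = \left(\left(- \frac{2}{12 - 3} - 5\right)^{2} - 24\right) 28 = \left(\left(- \frac{2}{9} - 5\right)^{2} - 24\right) 28 = \left(\left(- \frac{47}{9}\right)^{2} - 24\right) 28 = \left(\frac{2209}{81} - 24\right) 28 = \frac{265}{81} \cdot 28 = \frac{7420}{81}$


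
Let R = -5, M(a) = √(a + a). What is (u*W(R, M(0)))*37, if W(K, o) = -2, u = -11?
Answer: 814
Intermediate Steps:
M(a) = √2*√a (M(a) = √(2*a) = √2*√a)
(u*W(R, M(0)))*37 = -11*(-2)*37 = 22*37 = 814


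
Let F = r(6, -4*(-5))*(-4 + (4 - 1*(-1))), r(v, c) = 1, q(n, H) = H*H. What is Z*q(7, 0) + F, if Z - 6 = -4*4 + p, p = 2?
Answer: 1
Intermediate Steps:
q(n, H) = H**2
Z = -8 (Z = 6 + (-4*4 + 2) = 6 + (-16 + 2) = 6 - 14 = -8)
F = 1 (F = 1*(-4 + (4 - 1*(-1))) = 1*(-4 + (4 + 1)) = 1*(-4 + 5) = 1*1 = 1)
Z*q(7, 0) + F = -8*0**2 + 1 = -8*0 + 1 = 0 + 1 = 1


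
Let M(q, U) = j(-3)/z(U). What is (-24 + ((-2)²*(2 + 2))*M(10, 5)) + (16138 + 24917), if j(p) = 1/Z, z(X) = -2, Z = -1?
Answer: 41039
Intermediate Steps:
j(p) = -1 (j(p) = 1/(-1) = -1)
M(q, U) = ½ (M(q, U) = -1/(-2) = -1*(-½) = ½)
(-24 + ((-2)²*(2 + 2))*M(10, 5)) + (16138 + 24917) = (-24 + ((-2)²*(2 + 2))*(½)) + (16138 + 24917) = (-24 + (4*4)*(½)) + 41055 = (-24 + 16*(½)) + 41055 = (-24 + 8) + 41055 = -16 + 41055 = 41039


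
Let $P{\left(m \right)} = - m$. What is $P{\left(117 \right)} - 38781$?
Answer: $-38898$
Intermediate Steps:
$P{\left(117 \right)} - 38781 = \left(-1\right) 117 - 38781 = -117 - 38781 = -38898$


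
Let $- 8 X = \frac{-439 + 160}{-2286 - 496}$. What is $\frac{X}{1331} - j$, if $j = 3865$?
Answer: $- \frac{114491874919}{29622736} \approx -3865.0$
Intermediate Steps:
$X = - \frac{279}{22256}$ ($X = - \frac{\left(-439 + 160\right) \frac{1}{-2286 - 496}}{8} = - \frac{\left(-279\right) \frac{1}{-2782}}{8} = - \frac{\left(-279\right) \left(- \frac{1}{2782}\right)}{8} = \left(- \frac{1}{8}\right) \frac{279}{2782} = - \frac{279}{22256} \approx -0.012536$)
$\frac{X}{1331} - j = - \frac{279}{22256 \cdot 1331} - 3865 = \left(- \frac{279}{22256}\right) \frac{1}{1331} - 3865 = - \frac{279}{29622736} - 3865 = - \frac{114491874919}{29622736}$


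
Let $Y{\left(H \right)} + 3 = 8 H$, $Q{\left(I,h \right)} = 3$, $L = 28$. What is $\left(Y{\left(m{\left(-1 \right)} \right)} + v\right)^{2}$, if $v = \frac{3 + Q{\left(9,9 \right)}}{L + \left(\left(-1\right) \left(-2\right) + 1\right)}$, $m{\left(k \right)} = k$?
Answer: $\frac{112225}{961} \approx 116.78$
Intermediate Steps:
$Y{\left(H \right)} = -3 + 8 H$
$v = \frac{6}{31}$ ($v = \frac{3 + 3}{28 + \left(\left(-1\right) \left(-2\right) + 1\right)} = \frac{6}{28 + \left(2 + 1\right)} = \frac{6}{28 + 3} = \frac{6}{31} \approx 0.19355$)
$\left(Y{\left(m{\left(-1 \right)} \right)} + v\right)^{2} = \left(\left(-3 + 8 \left(-1\right)\right) + \frac{6}{31}\right)^{2} = \left(\left(-3 - 8\right) + \frac{6}{31}\right)^{2} = \left(-11 + \frac{6}{31}\right)^{2} = \left(- \frac{335}{31}\right)^{2} = \frac{112225}{961}$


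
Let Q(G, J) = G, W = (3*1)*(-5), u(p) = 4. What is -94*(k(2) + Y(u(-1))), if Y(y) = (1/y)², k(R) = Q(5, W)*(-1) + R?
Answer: 2209/8 ≈ 276.13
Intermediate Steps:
W = -15 (W = 3*(-5) = -15)
k(R) = -5 + R (k(R) = 5*(-1) + R = -5 + R)
Y(y) = y⁻² (Y(y) = (1/y)² = y⁻²)
-94*(k(2) + Y(u(-1))) = -94*((-5 + 2) + 4⁻²) = -94*(-3 + 1/16) = -94*(-47/16) = 2209/8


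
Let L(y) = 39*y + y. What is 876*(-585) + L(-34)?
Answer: -513820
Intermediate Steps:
L(y) = 40*y
876*(-585) + L(-34) = 876*(-585) + 40*(-34) = -512460 - 1360 = -513820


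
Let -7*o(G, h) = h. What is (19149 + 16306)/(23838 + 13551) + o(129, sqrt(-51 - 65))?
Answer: 35455/37389 - 2*I*sqrt(29)/7 ≈ 0.94827 - 1.5386*I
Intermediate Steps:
o(G, h) = -h/7
(19149 + 16306)/(23838 + 13551) + o(129, sqrt(-51 - 65)) = (19149 + 16306)/(23838 + 13551) - sqrt(-51 - 65)/7 = 35455/37389 - 2*I*sqrt(29)/7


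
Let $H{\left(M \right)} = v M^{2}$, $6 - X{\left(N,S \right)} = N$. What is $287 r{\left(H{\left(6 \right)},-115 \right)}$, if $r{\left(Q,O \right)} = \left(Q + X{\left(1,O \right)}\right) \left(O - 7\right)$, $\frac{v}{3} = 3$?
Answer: $-11519606$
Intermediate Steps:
$v = 9$ ($v = 3 \cdot 3 = 9$)
$X{\left(N,S \right)} = 6 - N$
$H{\left(M \right)} = 9 M^{2}$
$r{\left(Q,O \right)} = \left(-7 + O\right) \left(5 + Q\right)$ ($r{\left(Q,O \right)} = \left(Q + \left(6 - 1\right)\right) \left(O - 7\right) = \left(Q + \left(6 - 1\right)\right) \left(-7 + O\right) = \left(Q + 5\right) \left(-7 + O\right) = \left(5 + Q\right) \left(-7 + O\right) = \left(-7 + O\right) \left(5 + Q\right)$)
$287 r{\left(H{\left(6 \right)},-115 \right)} = 287 \left(-35 - 7 \cdot 9 \cdot 6^{2} + 5 \left(-115\right) - 115 \cdot 9 \cdot 6^{2}\right) = 287 \left(-35 - 7 \cdot 9 \cdot 36 - 575 - 115 \cdot 9 \cdot 36\right) = 287 \left(-35 - 2268 - 575 - 37260\right) = 287 \left(-40138\right) = -11519606$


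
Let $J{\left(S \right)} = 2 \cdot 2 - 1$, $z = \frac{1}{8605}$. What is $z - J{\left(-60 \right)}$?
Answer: $- \frac{25814}{8605} \approx -2.9999$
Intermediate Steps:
$z = \frac{1}{8605} \approx 0.00011621$
$J{\left(S \right)} = 3$ ($J{\left(S \right)} = 4 - 1 = 3$)
$z - J{\left(-60 \right)} = \frac{1}{8605} - 3 = - \frac{25814}{8605}$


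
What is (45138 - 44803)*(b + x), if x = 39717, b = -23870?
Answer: 5308745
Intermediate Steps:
(45138 - 44803)*(b + x) = (45138 - 44803)*(-23870 + 39717) = 335*15847 = 5308745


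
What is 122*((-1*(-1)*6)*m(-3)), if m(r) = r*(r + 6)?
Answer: -6588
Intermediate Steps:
m(r) = r*(6 + r)
122*((-1*(-1)*6)*m(-3)) = 122*((-1*(-1)*6)*(-3*(6 - 3))) = 122*((1*6)*(-3*3)) = 122*(6*(-9)) = 122*(-54) = -6588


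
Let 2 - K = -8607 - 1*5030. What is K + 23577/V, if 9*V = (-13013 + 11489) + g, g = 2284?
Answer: 10577833/760 ≈ 13918.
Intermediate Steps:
K = 13639 (K = 2 - (-8607 - 1*5030) = 2 - (-8607 - 5030) = 2 - 1*(-13637) = 2 + 13637 = 13639)
V = 760/9 (V = ((-13013 + 11489) + 2284)/9 = (-1524 + 2284)/9 = (1/9)*760 = 760/9 ≈ 84.444)
K + 23577/V = 13639 + 23577/(760/9) = 13639 + 23577*(9/760) = 13639 + 212193/760 = 10577833/760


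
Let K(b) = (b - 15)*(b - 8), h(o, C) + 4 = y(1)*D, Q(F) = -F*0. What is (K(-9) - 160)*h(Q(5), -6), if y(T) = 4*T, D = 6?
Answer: 4960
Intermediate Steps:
Q(F) = 0
h(o, C) = 20 (h(o, C) = -4 + (4*1)*6 = -4 + 4*6 = -4 + 24 = 20)
K(b) = (-15 + b)*(-8 + b)
(K(-9) - 160)*h(Q(5), -6) = ((120 + (-9)² - 23*(-9)) - 160)*20 = ((120 + 81 + 207) - 160)*20 = (408 - 160)*20 = 248*20 = 4960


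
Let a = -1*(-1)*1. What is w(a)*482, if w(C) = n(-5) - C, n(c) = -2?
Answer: -1446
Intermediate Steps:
a = 1 (a = 1*1 = 1)
w(C) = -2 - C
w(a)*482 = (-2 - 1*1)*482 = (-2 - 1)*482 = -3*482 = -1446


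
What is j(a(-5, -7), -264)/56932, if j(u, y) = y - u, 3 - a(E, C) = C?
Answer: -137/28466 ≈ -0.0048128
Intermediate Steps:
a(E, C) = 3 - C
j(a(-5, -7), -264)/56932 = (-264 - (3 - 1*(-7)))/56932 = (-264 - (3 + 7))*(1/56932) = (-264 - 1*10)*(1/56932) = (-264 - 10)*(1/56932) = -274*1/56932 = -137/28466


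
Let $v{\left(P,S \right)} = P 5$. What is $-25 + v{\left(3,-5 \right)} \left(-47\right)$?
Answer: $-730$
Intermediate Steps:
$v{\left(P,S \right)} = 5 P$
$-25 + v{\left(3,-5 \right)} \left(-47\right) = -25 + 5 \cdot 3 \left(-47\right) = -25 + 15 \left(-47\right) = -25 - 705 = -730$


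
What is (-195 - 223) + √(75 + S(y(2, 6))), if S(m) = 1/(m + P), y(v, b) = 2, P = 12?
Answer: -418 + √14714/14 ≈ -409.34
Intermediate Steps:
S(m) = 1/(12 + m) (S(m) = 1/(m + 12) = 1/(12 + m))
(-195 - 223) + √(75 + S(y(2, 6))) = (-195 - 223) + √(75 + 1/(12 + 2)) = -418 + √(75 + 1/14) = -418 + √(1051/14) = -418 + √14714/14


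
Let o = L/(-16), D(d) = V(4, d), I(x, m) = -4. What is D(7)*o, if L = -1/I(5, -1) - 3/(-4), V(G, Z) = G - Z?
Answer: 3/16 ≈ 0.18750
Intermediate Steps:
D(d) = 4 - d
L = 1 (L = -1/(-4) - 3/(-4) = -1*(-¼) - 3*(-¼) = ¼ + ¾ = 1)
o = -1/16 (o = 1/(-16) = 1*(-1/16) = -1/16 ≈ -0.062500)
D(7)*o = (4 - 1*7)*(-1/16) = (4 - 7)*(-1/16) = -3*(-1/16) = 3/16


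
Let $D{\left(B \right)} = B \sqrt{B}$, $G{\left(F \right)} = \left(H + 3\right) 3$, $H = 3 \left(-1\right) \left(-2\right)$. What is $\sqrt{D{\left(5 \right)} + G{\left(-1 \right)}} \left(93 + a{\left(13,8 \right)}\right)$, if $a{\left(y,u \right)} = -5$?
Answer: $88 \sqrt{27 + 5 \sqrt{5}} \approx 543.75$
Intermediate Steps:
$H = 6$ ($H = \left(-3\right) \left(-2\right) = 6$)
$G{\left(F \right)} = 27$ ($G{\left(F \right)} = \left(6 + 3\right) 3 = 9 \cdot 3 = 27$)
$D{\left(B \right)} = B^{\frac{3}{2}}$
$\sqrt{D{\left(5 \right)} + G{\left(-1 \right)}} \left(93 + a{\left(13,8 \right)}\right) = \sqrt{5^{\frac{3}{2}} + 27} \left(93 - 5\right) = \sqrt{5 \sqrt{5} + 27} \cdot 88 = \sqrt{27 + 5 \sqrt{5}} \cdot 88 = 88 \sqrt{27 + 5 \sqrt{5}}$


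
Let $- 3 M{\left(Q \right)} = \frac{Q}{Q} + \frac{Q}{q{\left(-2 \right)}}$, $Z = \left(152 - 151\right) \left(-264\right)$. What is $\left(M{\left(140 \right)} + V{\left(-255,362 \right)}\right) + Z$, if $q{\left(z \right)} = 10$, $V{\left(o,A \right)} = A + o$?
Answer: $-162$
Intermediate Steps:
$Z = -264$ ($Z = 1 \left(-264\right) = -264$)
$M{\left(Q \right)} = - \frac{1}{3} - \frac{Q}{30}$ ($M{\left(Q \right)} = - \frac{\frac{Q}{Q} + \frac{Q}{10}}{3} = - \frac{1 + Q \frac{1}{10}}{3} = - \frac{1 + \frac{Q}{10}}{3} = - \frac{1}{3} - \frac{Q}{30}$)
$\left(M{\left(140 \right)} + V{\left(-255,362 \right)}\right) + Z = \left(\left(- \frac{1}{3} - \frac{14}{3}\right) + \left(362 - 255\right)\right) - 264 = \left(\left(- \frac{1}{3} - \frac{14}{3}\right) + 107\right) - 264 = \left(-5 + 107\right) - 264 = 102 - 264 = -162$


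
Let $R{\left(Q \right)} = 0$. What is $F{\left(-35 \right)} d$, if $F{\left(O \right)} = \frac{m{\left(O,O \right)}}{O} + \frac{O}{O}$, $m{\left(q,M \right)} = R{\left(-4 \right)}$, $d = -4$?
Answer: $-4$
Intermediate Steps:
$m{\left(q,M \right)} = 0$
$F{\left(O \right)} = 1$ ($F{\left(O \right)} = \frac{0}{O} + \frac{O}{O} = 0 + 1 = 1$)
$F{\left(-35 \right)} d = 1 \left(-4\right) = -4$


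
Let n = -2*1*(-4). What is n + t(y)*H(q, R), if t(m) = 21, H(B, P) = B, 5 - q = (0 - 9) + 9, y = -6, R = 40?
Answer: 113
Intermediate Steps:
n = 8 (n = -2*(-4) = 8)
q = 5 (q = 5 - ((0 - 9) + 9) = 5 - (-9 + 9) = 5 - 1*0 = 5 + 0 = 5)
n + t(y)*H(q, R) = 8 + 21*5 = 8 + 105 = 113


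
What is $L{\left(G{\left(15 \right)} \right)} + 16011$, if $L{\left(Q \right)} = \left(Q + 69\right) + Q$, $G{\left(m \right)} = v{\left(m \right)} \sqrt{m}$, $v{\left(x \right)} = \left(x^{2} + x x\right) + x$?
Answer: $16080 + 930 \sqrt{15} \approx 19682.0$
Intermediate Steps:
$v{\left(x \right)} = x + 2 x^{2}$ ($v{\left(x \right)} = \left(x^{2} + x^{2}\right) + x = 2 x^{2} + x = x + 2 x^{2}$)
$G{\left(m \right)} = m^{\frac{3}{2}} \left(1 + 2 m\right)$ ($G{\left(m \right)} = m \left(1 + 2 m\right) \sqrt{m} = m^{\frac{3}{2}} \left(1 + 2 m\right)$)
$L{\left(Q \right)} = 69 + 2 Q$ ($L{\left(Q \right)} = \left(69 + Q\right) + Q = 69 + 2 Q$)
$L{\left(G{\left(15 \right)} \right)} + 16011 = \left(69 + 2 \cdot 15^{\frac{3}{2}} \left(1 + 2 \cdot 15\right)\right) + 16011 = \left(69 + 2 \cdot 15 \sqrt{15} \left(1 + 30\right)\right) + 16011 = \left(69 + 2 \cdot 15 \sqrt{15} \cdot 31\right) + 16011 = \left(69 + 2 \cdot 465 \sqrt{15}\right) + 16011 = \left(69 + 930 \sqrt{15}\right) + 16011 = 16080 + 930 \sqrt{15}$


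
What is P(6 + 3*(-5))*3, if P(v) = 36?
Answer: 108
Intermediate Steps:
P(6 + 3*(-5))*3 = 36*3 = 108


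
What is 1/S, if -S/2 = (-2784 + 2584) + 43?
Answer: 1/314 ≈ 0.0031847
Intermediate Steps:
S = 314 (S = -2*((-2784 + 2584) + 43) = -2*(-200 + 43) = -2*(-157) = 314)
1/S = 1/314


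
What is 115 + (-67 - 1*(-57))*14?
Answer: -25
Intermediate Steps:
115 + (-67 - 1*(-57))*14 = 115 + (-67 + 57)*14 = 115 - 10*14 = 115 - 140 = -25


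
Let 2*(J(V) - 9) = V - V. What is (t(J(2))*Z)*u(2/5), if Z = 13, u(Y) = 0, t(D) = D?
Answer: 0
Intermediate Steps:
J(V) = 9 (J(V) = 9 + (V - V)/2 = 9 + (½)*0 = 9 + 0 = 9)
(t(J(2))*Z)*u(2/5) = (9*13)*0 = 117*0 = 0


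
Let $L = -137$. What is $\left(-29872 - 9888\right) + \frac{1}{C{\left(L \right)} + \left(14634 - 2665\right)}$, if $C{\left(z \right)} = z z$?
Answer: $- \frac{1222142879}{30738} \approx -39760.0$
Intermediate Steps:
$C{\left(z \right)} = z^{2}$
$\left(-29872 - 9888\right) + \frac{1}{C{\left(L \right)} + \left(14634 - 2665\right)} = \left(-29872 - 9888\right) + \frac{1}{\left(-137\right)^{2} + \left(14634 - 2665\right)} = -39760 + \frac{1}{18769 + 11969} = -39760 + \frac{1}{30738} = - \frac{1222142879}{30738}$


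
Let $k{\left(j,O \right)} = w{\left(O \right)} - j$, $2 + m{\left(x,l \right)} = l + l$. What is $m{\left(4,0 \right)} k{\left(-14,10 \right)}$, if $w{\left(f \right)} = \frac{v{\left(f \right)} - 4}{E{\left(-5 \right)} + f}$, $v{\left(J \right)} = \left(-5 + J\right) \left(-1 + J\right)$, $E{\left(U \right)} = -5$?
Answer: $- \frac{222}{5} \approx -44.4$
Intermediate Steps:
$m{\left(x,l \right)} = -2 + 2 l$ ($m{\left(x,l \right)} = -2 + \left(l + l\right) = -2 + 2 l$)
$v{\left(J \right)} = \left(-1 + J\right) \left(-5 + J\right)$
$w{\left(f \right)} = \frac{1 + f^{2} - 6 f}{-5 + f}$ ($w{\left(f \right)} = \frac{\left(5 + f^{2} - 6 f\right) - 4}{-5 + f} = \frac{1 + f^{2} - 6 f}{-5 + f}$)
$k{\left(j,O \right)} = - j + \frac{1 + O^{2} - 6 O}{-5 + O}$ ($k{\left(j,O \right)} = \frac{1 + O^{2} - 6 O}{-5 + O} - j = - j + \frac{1 + O^{2} - 6 O}{-5 + O}$)
$m{\left(4,0 \right)} k{\left(-14,10 \right)} = \left(-2 + 2 \cdot 0\right) \frac{1 + 10^{2} - 60 - - 14 \left(-5 + 10\right)}{-5 + 10} = \left(-2 + 0\right) \frac{1 + 100 - 60 - \left(-14\right) 5}{5} = - 2 \frac{1 + 100 - 60 + 70}{5} = - 2 \cdot \frac{1}{5} \cdot 111 = \left(-2\right) \frac{111}{5} = - \frac{222}{5}$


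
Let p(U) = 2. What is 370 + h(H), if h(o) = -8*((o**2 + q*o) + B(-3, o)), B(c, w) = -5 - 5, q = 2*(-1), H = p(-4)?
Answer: 450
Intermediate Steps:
H = 2
q = -2
B(c, w) = -10
h(o) = 80 - 8*o**2 + 16*o (h(o) = -8*((o**2 - 2*o) - 10) = -8*(-10 + o**2 - 2*o) = 80 - 8*o**2 + 16*o)
370 + h(H) = 370 + (80 - 8*2**2 + 16*2) = 370 + (80 - 8*4 + 32) = 370 + (80 - 32 + 32) = 370 + 80 = 450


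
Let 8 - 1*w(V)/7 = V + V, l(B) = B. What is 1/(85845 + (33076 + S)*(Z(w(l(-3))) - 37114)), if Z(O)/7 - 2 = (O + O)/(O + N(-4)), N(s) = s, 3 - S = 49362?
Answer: 47/28385531677 ≈ 1.6558e-9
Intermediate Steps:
S = -49359 (S = 3 - 1*49362 = 3 - 49362 = -49359)
w(V) = 56 - 14*V (w(V) = 56 - 7*(V + V) = 56 - 14*V)
Z(O) = 14 + 14*O/(-4 + O) (Z(O) = 14 + 7*((O + O)/(O - 4)) = 14 + 7*((2*O)/(-4 + O)) = 14 + 7*(2*O/(-4 + O)) = 14 + 14*O/(-4 + O))
1/(85845 + (33076 + S)*(Z(w(l(-3))) - 37114)) = 1/(85845 + (33076 - 49359)*(28*(-2 + (56 - 14*(-3)))/(-4 + (56 - 14*(-3))) - 37114)) = 1/(85845 - 16283*(28*(-2 + (56 + 42))/(-4 + (56 + 42)) - 37114)) = 1/(85845 - 16283*(28*(-2 + 98)/(-4 + 98) - 37114)) = 1/(85845 - 16283*(28*96/94 - 37114)) = 1/(85845 - 16283*(28*(1/94)*96 - 37114)) = 1/(85845 - 16283*(1344/47 - 37114)) = 1/(85845 - 16283*(-1743014/47)) = 1/(85845 + 28381496962/47) = 1/(28385531677/47) = 47/28385531677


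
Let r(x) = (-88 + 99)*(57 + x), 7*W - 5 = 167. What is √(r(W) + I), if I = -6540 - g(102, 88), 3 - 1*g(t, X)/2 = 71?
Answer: 3*I*√29981/7 ≈ 74.207*I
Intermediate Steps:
W = 172/7 (W = 5/7 + (⅐)*167 = 5/7 + 167/7 = 172/7 ≈ 24.571)
g(t, X) = -136 (g(t, X) = 6 - 2*71 = 6 - 142 = -136)
I = -6404 (I = -6540 - 1*(-136) = -6540 + 136 = -6404)
r(x) = 627 + 11*x (r(x) = 11*(57 + x) = 627 + 11*x)
√(r(W) + I) = √((627 + 11*(172/7)) - 6404) = √((627 + 1892/7) - 6404) = √(6281/7 - 6404) = √(-38547/7) = 3*I*√29981/7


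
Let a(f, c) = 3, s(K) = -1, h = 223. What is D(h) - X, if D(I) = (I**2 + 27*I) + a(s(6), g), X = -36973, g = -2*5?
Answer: 92726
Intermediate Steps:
g = -10
D(I) = 3 + I**2 + 27*I (D(I) = (I**2 + 27*I) + 3 = 3 + I**2 + 27*I)
D(h) - X = (3 + 223**2 + 27*223) - 1*(-36973) = (3 + 49729 + 6021) + 36973 = 55753 + 36973 = 92726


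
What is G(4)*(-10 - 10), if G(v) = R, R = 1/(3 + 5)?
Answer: -5/2 ≈ -2.5000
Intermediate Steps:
R = ⅛ (R = 1/8 = ⅛ ≈ 0.12500)
G(v) = ⅛
G(4)*(-10 - 10) = (-10 - 10)/8 = (⅛)*(-20) = -5/2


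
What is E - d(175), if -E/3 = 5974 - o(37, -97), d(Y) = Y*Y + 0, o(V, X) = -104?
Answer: -48859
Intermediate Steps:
d(Y) = Y² (d(Y) = Y² + 0 = Y²)
E = -18234 (E = -3*(5974 - 1*(-104)) = -3*(5974 + 104) = -3*6078 = -18234)
E - d(175) = -18234 - 1*175² = -18234 - 1*30625 = -18234 - 30625 = -48859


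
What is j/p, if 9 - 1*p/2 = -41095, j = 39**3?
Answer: 59319/82208 ≈ 0.72157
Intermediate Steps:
j = 59319
p = 82208 (p = 18 - 2*(-41095) = 18 + 82190 = 82208)
j/p = 59319/82208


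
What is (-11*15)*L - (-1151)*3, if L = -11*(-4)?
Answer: -3807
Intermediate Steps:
L = 44
(-11*15)*L - (-1151)*3 = -11*15*44 - (-1151)*3 = -165*44 - 1*(-3453) = -7260 + 3453 = -3807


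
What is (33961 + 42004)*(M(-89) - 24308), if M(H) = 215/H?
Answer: -164359925055/89 ≈ -1.8467e+9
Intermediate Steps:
(33961 + 42004)*(M(-89) - 24308) = (33961 + 42004)*(215/(-89) - 24308) = 75965*(215*(-1/89) - 24308) = 75965*(-215/89 - 24308) = 75965*(-2163627/89) = -164359925055/89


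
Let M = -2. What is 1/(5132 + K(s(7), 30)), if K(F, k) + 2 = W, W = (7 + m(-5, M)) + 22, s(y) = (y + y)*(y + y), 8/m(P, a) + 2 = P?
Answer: 7/36105 ≈ 0.00019388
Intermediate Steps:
m(P, a) = 8/(-2 + P)
s(y) = 4*y² (s(y) = (2*y)*(2*y) = 4*y²)
W = 195/7 (W = (7 + 8/(-2 - 5)) + 22 = (7 + 8/(-7)) + 22 = (7 + 8*(-⅐)) + 22 = (7 - 8/7) + 22 = 41/7 + 22 = 195/7 ≈ 27.857)
K(F, k) = 181/7 (K(F, k) = -2 + 195/7 = 181/7)
1/(5132 + K(s(7), 30)) = 1/(5132 + 181/7) = 1/(36105/7) = 7/36105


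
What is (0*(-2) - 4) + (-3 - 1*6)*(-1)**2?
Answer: -13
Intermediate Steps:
(0*(-2) - 4) + (-3 - 1*6)*(-1)**2 = (0 - 4) + (-3 - 6)*1 = -4 - 9*1 = -4 - 9 = -13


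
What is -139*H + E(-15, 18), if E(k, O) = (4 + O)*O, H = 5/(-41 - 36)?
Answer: 31187/77 ≈ 405.03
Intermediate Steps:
H = -5/77 (H = 5/(-77) = 5*(-1/77) = -5/77 ≈ -0.064935)
E(k, O) = O*(4 + O)
-139*H + E(-15, 18) = -139*(-5/77) + 18*(4 + 18) = 695/77 + 18*22 = 695/77 + 396 = 31187/77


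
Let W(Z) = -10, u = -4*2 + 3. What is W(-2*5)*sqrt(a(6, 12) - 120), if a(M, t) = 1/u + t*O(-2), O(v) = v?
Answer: -2*I*sqrt(3605) ≈ -120.08*I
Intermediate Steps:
u = -5 (u = -8 + 3 = -5)
a(M, t) = -1/5 - 2*t (a(M, t) = 1/(-5) + t*(-2) = -1/5 - 2*t)
W(-2*5)*sqrt(a(6, 12) - 120) = -10*sqrt((-1/5 - 2*12) - 120) = -10*sqrt((-1/5 - 24) - 120) = -10*sqrt(-121/5 - 120) = -2*I*sqrt(3605)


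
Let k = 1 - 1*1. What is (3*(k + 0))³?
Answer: 0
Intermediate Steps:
k = 0 (k = 1 - 1 = 0)
(3*(k + 0))³ = (3*(0 + 0))³ = (3*0)³ = 0³ = 0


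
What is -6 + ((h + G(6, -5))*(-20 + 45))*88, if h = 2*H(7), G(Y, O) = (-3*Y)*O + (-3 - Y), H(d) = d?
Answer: 208994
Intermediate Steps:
G(Y, O) = -3 - Y - 3*O*Y (G(Y, O) = -3*O*Y + (-3 - Y) = -3 - Y - 3*O*Y)
h = 14 (h = 2*7 = 14)
-6 + ((h + G(6, -5))*(-20 + 45))*88 = -6 + ((14 + (-3 - 1*6 - 3*(-5)*6))*(-20 + 45))*88 = -6 + ((14 + (-3 - 6 + 90))*25)*88 = -6 + ((14 + 81)*25)*88 = -6 + (95*25)*88 = -6 + 2375*88 = -6 + 209000 = 208994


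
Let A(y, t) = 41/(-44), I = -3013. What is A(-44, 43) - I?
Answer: 132531/44 ≈ 3012.1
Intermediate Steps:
A(y, t) = -41/44 (A(y, t) = 41*(-1/44) = -41/44)
A(-44, 43) - I = -41/44 - 1*(-3013) = -41/44 + 3013 = 132531/44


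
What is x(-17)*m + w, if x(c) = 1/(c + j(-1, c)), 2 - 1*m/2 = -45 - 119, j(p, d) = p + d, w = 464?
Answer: 15908/35 ≈ 454.51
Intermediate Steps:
j(p, d) = d + p
m = 332 (m = 4 - 2*(-45 - 119) = 4 - 2*(-164) = 4 + 328 = 332)
x(c) = 1/(-1 + 2*c) (x(c) = 1/(c + (c - 1)) = 1/(c + (-1 + c)) = 1/(-1 + 2*c))
x(-17)*m + w = 332/(-1 + 2*(-17)) + 464 = 332/(-1 - 34) + 464 = 332/(-35) + 464 = -1/35*332 + 464 = -332/35 + 464 = 15908/35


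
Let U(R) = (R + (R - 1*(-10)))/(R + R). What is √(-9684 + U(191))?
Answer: 2*I*√88311142/191 ≈ 98.402*I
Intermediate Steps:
U(R) = (10 + 2*R)/(2*R) (U(R) = (R + (R + 10))/((2*R)) = (R + (10 + R))*(1/(2*R)) = (10 + 2*R)*(1/(2*R)) = (10 + 2*R)/(2*R))
√(-9684 + U(191)) = √(-9684 + (5 + 191)/191) = √(-9684 + (1/191)*196) = √(-9684 + 196/191) = √(-1849448/191) = 2*I*√88311142/191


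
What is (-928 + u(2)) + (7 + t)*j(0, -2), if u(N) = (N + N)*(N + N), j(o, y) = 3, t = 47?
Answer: -750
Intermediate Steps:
u(N) = 4*N² (u(N) = (2*N)*(2*N) = 4*N²)
(-928 + u(2)) + (7 + t)*j(0, -2) = (-928 + 4*2²) + (7 + 47)*3 = (-928 + 4*4) + 54*3 = (-928 + 16) + 162 = -912 + 162 = -750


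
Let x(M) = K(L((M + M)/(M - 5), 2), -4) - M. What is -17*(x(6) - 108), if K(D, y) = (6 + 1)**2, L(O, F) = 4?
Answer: 1105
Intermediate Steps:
K(D, y) = 49 (K(D, y) = 7**2 = 49)
x(M) = 49 - M
-17*(x(6) - 108) = -17*((49 - 1*6) - 108) = -17*((49 - 6) - 108) = -17*(43 - 108) = -17*(-65) = 1105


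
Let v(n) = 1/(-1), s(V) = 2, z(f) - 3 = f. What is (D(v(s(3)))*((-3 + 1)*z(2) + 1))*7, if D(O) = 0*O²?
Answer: 0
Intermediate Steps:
z(f) = 3 + f
v(n) = -1
D(O) = 0
(D(v(s(3)))*((-3 + 1)*z(2) + 1))*7 = (0*((-3 + 1)*(3 + 2) + 1))*7 = (0*(-2*5 + 1))*7 = (0*(-10 + 1))*7 = (0*(-9))*7 = 0*7 = 0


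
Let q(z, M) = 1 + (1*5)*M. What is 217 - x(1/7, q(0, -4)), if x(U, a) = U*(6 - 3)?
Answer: 1516/7 ≈ 216.57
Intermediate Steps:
q(z, M) = 1 + 5*M
x(U, a) = 3*U (x(U, a) = U*3 = 3*U)
217 - x(1/7, q(0, -4)) = 217 - 3/7 = 1516/7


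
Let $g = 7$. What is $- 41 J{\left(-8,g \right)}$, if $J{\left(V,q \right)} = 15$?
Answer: $-615$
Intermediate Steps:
$- 41 J{\left(-8,g \right)} = \left(-41\right) 15 = -615$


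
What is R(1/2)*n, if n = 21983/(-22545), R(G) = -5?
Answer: 21983/4509 ≈ 4.8754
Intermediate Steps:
n = -21983/22545 (n = 21983*(-1/22545) = -21983/22545 ≈ -0.97507)
R(1/2)*n = -5*(-21983/22545) = 21983/4509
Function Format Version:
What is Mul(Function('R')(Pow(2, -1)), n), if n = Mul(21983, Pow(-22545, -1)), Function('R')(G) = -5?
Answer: Rational(21983, 4509) ≈ 4.8754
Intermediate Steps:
n = Rational(-21983, 22545) (n = Mul(21983, Rational(-1, 22545)) = Rational(-21983, 22545) ≈ -0.97507)
Mul(Function('R')(Pow(2, -1)), n) = Mul(-5, Rational(-21983, 22545)) = Rational(21983, 4509)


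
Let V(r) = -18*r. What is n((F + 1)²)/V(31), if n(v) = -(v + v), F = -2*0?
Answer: 1/279 ≈ 0.0035842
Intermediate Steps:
F = 0
n(v) = -2*v
n((F + 1)²)/V(31) = (-2*(0 + 1)²)/((-18*31)) = -2*1²/(-558) = -2*1*(-1/558) = -2*(-1/558) = 1/279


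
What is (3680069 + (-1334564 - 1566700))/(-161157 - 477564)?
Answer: -778805/638721 ≈ -1.2193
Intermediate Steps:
(3680069 + (-1334564 - 1566700))/(-161157 - 477564) = (3680069 - 2901264)/(-638721) = 778805*(-1/638721) = -778805/638721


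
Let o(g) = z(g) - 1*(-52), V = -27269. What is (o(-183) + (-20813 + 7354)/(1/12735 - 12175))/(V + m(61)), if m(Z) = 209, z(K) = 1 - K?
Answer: -36762875629/4195615765440 ≈ -0.0087622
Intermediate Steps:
o(g) = 53 - g (o(g) = (1 - g) - 1*(-52) = (1 - g) + 52 = 53 - g)
(o(-183) + (-20813 + 7354)/(1/12735 - 12175))/(V + m(61)) = ((53 - 1*(-183)) + (-20813 + 7354)/(1/12735 - 12175))/(-27269 + 209) = ((53 + 183) - 13459/(1/12735 - 12175))/(-27060) = (236 - 13459/(-155048624/12735))*(-1/27060) = (236 - 13459*(-12735/155048624))*(-1/27060) = (236 + 171400365/155048624)*(-1/27060) = (36762875629/155048624)*(-1/27060) = -36762875629/4195615765440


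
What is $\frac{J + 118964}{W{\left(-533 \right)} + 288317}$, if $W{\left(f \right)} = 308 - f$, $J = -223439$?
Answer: $- \frac{34825}{96386} \approx -0.36131$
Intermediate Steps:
$\frac{J + 118964}{W{\left(-533 \right)} + 288317} = \frac{-223439 + 118964}{\left(308 - -533\right) + 288317} = - \frac{104475}{\left(308 + 533\right) + 288317} = - \frac{104475}{841 + 288317} = - \frac{104475}{289158} = \left(-104475\right) \frac{1}{289158} = - \frac{34825}{96386}$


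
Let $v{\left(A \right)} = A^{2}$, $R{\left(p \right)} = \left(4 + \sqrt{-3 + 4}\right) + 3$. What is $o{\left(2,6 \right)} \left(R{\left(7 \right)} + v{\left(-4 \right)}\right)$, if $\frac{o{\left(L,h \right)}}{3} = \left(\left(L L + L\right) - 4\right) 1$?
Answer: $144$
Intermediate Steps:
$R{\left(p \right)} = 8$ ($R{\left(p \right)} = \left(4 + \sqrt{1}\right) + 3 = \left(4 + 1\right) + 3 = 5 + 3 = 8$)
$o{\left(L,h \right)} = -12 + 3 L + 3 L^{2}$ ($o{\left(L,h \right)} = 3 \left(\left(L L + L\right) - 4\right) 1 = 3 \left(\left(L^{2} + L\right) - 4\right) 1 = 3 \left(\left(L + L^{2}\right) - 4\right) 1 = 3 \left(-4 + L + L^{2}\right) 1 = 3 \left(-4 + L + L^{2}\right) = -12 + 3 L + 3 L^{2}$)
$o{\left(2,6 \right)} \left(R{\left(7 \right)} + v{\left(-4 \right)}\right) = \left(-12 + 3 \cdot 2 + 3 \cdot 2^{2}\right) \left(8 + \left(-4\right)^{2}\right) = \left(-12 + 6 + 3 \cdot 4\right) \left(8 + 16\right) = \left(-12 + 6 + 12\right) 24 = 6 \cdot 24 = 144$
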